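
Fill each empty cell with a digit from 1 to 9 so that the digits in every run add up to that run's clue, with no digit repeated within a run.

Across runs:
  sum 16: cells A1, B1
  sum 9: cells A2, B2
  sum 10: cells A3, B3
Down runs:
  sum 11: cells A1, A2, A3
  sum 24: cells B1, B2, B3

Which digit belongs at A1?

16 in 2 cells must be {7,9}; 24 in 3 cells must be {7,8,9}.
The 16 across and the 11 down share only 7, so A1 = 7.
B1 = 16 − 7 = 9 completes the 16 across.
Nothing is forced directly, so branch on A2, whose candidates are 1 or 3. If A2 = 3: then B2 would have to be in {6} for the 9 across but in {7,8} for the 24 down — contradiction. So A2 = 1.
B2 = 9 − 1 = 8 completes the 9 across.
A3 = 11 − 8 = 3 completes the 11 down.
B3 = 10 − 3 = 7 completes the 10 across.

7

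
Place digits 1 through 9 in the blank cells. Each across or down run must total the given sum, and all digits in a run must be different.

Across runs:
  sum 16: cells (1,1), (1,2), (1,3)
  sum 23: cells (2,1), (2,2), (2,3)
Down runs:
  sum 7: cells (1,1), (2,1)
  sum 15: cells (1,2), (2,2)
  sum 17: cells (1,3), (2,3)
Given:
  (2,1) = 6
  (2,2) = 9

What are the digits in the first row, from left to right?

23 in 3 cells must be {6,8,9}; 17 in 2 cells must be {8,9}.
(1,1) = 7 − 6 = 1 completes the 7 down.
(1,2) = 15 − 9 = 6 completes the 15 down.
(1,3) = 16 − 7 = 9 completes the 16 across.
(2,3) = 23 − 15 = 8 completes the 23 across.

1 6 9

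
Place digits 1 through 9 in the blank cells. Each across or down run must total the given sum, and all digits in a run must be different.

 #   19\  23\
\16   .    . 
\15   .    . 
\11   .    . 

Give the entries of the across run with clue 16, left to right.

16 in 2 cells must be {7,9}; 23 in 3 cells must be {6,8,9}.
The 16 across and the 23 down share only 9, so R1C2 = 9.
R1C1 = 16 − 9 = 7 completes the 16 across.
Nothing is forced directly, so branch on R2C1, whose candidates are 8 or 9. If R2C1 = 8: then R2C2 would have to be in {7} for the 15 across but in {6,8} for the 23 down — contradiction. So R2C1 = 9.
R2C2 = 15 − 9 = 6 completes the 15 across.
R3C1 = 19 − 16 = 3 completes the 19 down.
R3C2 = 11 − 3 = 8 completes the 11 across.

7, 9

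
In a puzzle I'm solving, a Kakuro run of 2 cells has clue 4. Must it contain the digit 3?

Yes

The only way to make 4 from 2 distinct digits is {1,3}, which contains 3.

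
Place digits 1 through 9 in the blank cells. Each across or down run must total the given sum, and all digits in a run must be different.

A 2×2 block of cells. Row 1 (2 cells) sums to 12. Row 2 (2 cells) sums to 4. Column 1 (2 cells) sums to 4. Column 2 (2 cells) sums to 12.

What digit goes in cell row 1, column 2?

9

4 in 2 cells must be {1,3}.
The 12 across and the 4 down share only 3, so (1,1) = 3.
(1,2) = 12 − 3 = 9 completes the 12 across.
(2,1) = 4 − 3 = 1 completes the 4 down.
(2,2) = 4 − 1 = 3 completes the 4 across.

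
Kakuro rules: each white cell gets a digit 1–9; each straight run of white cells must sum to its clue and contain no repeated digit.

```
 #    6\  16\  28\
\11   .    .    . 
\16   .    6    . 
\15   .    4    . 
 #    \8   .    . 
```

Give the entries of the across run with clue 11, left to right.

6 in 3 cells must be {1,2,3}.
Nothing is forced directly, so branch on R1C2, whose candidates are 1 or 5. If R1C2 = 1: that forces R4C2 = 5, after which R4C3 would have to be in {3} for the 8 across but in {4,5,6,7,8,9} for the 28 down — contradiction. So R1C2 = 5.
R1C1 = 2: the only remaining digit allowed by both the 11 across and the 6 down.
R1C3 = 11 − 7 = 4 completes the 11 across.

2 5 4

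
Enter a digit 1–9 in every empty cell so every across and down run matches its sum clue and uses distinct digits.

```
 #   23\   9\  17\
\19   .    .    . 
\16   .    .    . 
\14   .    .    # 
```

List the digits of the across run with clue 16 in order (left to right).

23 in 3 cells must be {6,8,9}; 17 in 2 cells must be {8,9}.
Nothing is forced directly, so branch on R1C3, whose candidates are 8 or 9. If R1C3 = 9: that forces R2C3 = 8, R2C1 = 6, R2C2 = 2, R3C2 = 6, R1C1 = 8, after which R1C2 would have to be in {2} for the 19 across but in {1} for the 9 down — contradiction. So R1C3 = 8.
R2C3 = 17 − 8 = 9 completes the 17 down.
Given what's placed, R2C1 must be 6 to fit the 16 across and 23 down.
R2C2 = 16 − 15 = 1 completes the 16 across.

6 1 9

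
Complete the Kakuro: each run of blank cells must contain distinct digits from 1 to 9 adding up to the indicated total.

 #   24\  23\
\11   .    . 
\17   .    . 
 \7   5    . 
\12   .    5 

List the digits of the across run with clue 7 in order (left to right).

17 in 2 cells must be {8,9}.
R3C2 = 7 − 5 = 2 completes the 7 across.
R4C1 = 12 − 5 = 7 completes the 12 across.
Given what's placed, R2C2 must be 9 to fit the 17 across and 23 down.
R1C2 = 23 − 16 = 7 completes the 23 down.
R2C1 = 17 − 9 = 8 completes the 17 across.
R1C1 = 11 − 7 = 4 completes the 11 across.

5 2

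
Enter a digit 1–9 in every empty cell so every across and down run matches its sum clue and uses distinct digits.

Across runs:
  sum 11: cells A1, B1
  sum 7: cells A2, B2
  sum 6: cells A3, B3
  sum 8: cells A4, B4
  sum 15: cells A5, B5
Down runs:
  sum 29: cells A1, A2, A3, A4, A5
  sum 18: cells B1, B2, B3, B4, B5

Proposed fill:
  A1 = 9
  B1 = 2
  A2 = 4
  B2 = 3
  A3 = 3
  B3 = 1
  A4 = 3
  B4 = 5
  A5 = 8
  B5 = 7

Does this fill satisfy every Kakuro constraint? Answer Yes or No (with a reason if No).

No — the down run A1–A5 sums to 27, not 29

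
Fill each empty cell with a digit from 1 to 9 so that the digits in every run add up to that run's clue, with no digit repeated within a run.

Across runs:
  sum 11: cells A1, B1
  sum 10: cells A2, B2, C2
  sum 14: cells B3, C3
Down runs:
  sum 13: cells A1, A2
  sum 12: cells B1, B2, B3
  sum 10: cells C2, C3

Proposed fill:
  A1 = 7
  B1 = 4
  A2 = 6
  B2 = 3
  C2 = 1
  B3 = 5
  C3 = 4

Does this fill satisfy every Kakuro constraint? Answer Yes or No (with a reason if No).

No — the down run C2–C3 sums to 5, not 10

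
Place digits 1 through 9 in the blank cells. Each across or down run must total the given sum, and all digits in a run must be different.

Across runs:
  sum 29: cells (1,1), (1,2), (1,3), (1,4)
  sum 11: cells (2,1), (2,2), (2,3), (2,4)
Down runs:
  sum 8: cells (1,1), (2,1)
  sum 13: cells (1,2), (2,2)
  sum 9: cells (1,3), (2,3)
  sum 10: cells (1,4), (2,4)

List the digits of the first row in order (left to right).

29 in 4 cells must be {5,7,8,9}; 11 in 4 cells must be {1,2,3,5}.
Only 5 fits (2,2) under both its across sum 11 and down sum 13.
(1,2) = 13 − 5 = 8 completes the 13 down.
Nothing is forced directly, so branch on (1,4), whose candidates are 7 or 9. If (1,4) = 7: that forces (1,1) = 5, after which (1,3) would have to be in {9} for the 29 across but in {1,2,3,4,5,6,7,8} for the 9 down — contradiction. So (1,4) = 9.
(2,4) = 10 − 9 = 1 completes the 10 down.
No cell is forced outright now. (2,1) can only be 2 or 3 (the digits allowed by both its 11 across and its 8 down). If (2,1) = 2: then (1,1) would have to be in {5,7} for the 29 across but in {6} for the 8 down — contradiction. So (2,1) = 3.
(1,1) = 8 − 3 = 5 completes the 8 down.
(1,3) = 29 − 22 = 7 completes the 29 across.

5 8 7 9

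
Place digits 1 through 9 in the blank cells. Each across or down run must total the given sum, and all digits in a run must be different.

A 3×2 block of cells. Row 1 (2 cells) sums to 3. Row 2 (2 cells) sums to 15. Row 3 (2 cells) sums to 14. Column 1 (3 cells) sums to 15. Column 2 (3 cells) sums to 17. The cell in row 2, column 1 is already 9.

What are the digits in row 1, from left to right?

1 2

3 in 2 cells must be {1,2}.
(2,2) = 15 − 9 = 6 completes the 15 across.
Given what's placed, (3,1) must be 5 to fit the 14 across and 15 down.
(3,2) = 14 − 5 = 9 completes the 14 across.
(1,1) = 15 − 14 = 1 completes the 15 down.
(1,2) = 3 − 1 = 2 completes the 3 across.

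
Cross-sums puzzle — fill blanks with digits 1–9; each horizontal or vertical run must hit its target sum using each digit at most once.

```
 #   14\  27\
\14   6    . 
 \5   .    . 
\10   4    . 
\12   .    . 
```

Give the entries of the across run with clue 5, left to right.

R1C2 = 14 − 6 = 8 completes the 14 across.
R3C2 = 10 − 4 = 6 completes the 10 across.
Given what's placed, R4C1 must be 3 to fit the 12 across and 14 down.
R4C2 = 12 − 3 = 9 completes the 12 across.
R2C1 = 14 − 13 = 1 completes the 14 down.
R2C2 = 5 − 1 = 4 completes the 5 across.

1 4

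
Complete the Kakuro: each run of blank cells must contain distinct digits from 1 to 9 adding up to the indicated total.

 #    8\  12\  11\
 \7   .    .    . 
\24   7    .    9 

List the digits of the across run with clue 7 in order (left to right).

1 4 2

7 in 3 cells must be {1,2,4}; 24 in 3 cells must be {7,8,9}.
R1C1 = 8 − 7 = 1 completes the 8 down.
R1C2 = 4: the only remaining digit allowed by both the 7 across and the 12 down.
R1C3 = 7 − 5 = 2 completes the 7 across.
R2C2 = 24 − 16 = 8 completes the 24 across.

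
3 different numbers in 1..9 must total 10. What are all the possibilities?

{1,2,7}; {1,3,6}; {1,4,5}; {2,3,5}

3 distinct digits from 1–9 sum between 6 and 24.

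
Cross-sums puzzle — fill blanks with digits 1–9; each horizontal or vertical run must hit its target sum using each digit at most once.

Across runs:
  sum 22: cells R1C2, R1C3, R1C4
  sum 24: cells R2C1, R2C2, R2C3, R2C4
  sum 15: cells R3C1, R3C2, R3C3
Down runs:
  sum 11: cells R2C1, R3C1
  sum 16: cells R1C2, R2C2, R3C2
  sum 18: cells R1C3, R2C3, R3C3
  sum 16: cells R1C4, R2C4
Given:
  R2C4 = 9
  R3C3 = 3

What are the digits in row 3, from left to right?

4 8 3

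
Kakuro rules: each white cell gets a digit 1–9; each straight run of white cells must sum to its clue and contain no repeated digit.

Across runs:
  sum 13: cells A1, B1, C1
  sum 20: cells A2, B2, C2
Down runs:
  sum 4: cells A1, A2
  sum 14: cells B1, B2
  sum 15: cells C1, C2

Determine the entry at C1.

4 in 2 cells must be {1,3}.
The 20 across and the 4 down share only 3, so A2 = 3.
A1 = 4 − 3 = 1 completes the 4 down.
Nothing is forced directly, so branch on B2, whose candidates are 8 or 9. If B2 = 8: then B1 would have to be in {3,4,5,7,8,9} for the 13 across but in {6} for the 14 down — contradiction. So B2 = 9.
B1 = 14 − 9 = 5 completes the 14 down.
C1 = 13 − 6 = 7 completes the 13 across.
C2 = 20 − 12 = 8 completes the 20 across.

7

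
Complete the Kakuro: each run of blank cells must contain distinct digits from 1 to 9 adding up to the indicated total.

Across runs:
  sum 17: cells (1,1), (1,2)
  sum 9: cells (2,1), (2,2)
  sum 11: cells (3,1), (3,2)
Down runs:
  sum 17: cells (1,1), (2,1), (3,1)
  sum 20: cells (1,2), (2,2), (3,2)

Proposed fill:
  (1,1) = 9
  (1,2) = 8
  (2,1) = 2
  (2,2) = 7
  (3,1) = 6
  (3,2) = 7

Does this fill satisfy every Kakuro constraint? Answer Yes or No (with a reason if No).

No — the across run (3,1)–(3,2) sums to 13, not 11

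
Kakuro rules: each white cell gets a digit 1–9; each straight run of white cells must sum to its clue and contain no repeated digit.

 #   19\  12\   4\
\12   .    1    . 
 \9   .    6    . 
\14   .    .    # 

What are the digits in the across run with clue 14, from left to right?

9 5

4 in 2 cells must be {1,3}.
Given what's placed, R1C3 must be 3 to fit the 12 across and 4 down.
R2C1 = 2: the only remaining digit allowed by both the 9 across and the 19 down.
R2C3 = 9 − 8 = 1 completes the 9 across.
R3C2 = 12 − 7 = 5 completes the 12 down.
R1C1 = 12 − 4 = 8 completes the 12 across.
R3C1 = 14 − 5 = 9 completes the 14 across.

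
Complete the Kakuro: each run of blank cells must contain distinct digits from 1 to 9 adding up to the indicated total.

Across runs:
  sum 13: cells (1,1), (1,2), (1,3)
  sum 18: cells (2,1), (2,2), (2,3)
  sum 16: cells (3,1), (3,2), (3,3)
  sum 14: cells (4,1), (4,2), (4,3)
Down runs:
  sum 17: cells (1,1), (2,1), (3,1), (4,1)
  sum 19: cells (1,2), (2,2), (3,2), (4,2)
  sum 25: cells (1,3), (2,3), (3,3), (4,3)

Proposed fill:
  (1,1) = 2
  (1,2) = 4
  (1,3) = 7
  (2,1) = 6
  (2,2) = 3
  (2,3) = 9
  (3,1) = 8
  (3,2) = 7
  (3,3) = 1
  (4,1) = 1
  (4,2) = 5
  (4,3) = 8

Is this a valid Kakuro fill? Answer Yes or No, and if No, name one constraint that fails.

Across: 2+4+7=13; 6+3+9=18; 8+7+1=16; 1+5+8=14. Down: 2+6+8+1=17; 4+3+7+5=19; 7+9+1+8=25. No digit repeats within any run.

Yes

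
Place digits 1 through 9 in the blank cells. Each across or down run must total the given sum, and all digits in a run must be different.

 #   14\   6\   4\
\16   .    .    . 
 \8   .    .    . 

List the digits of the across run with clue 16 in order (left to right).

4 in 2 cells must be {1,3}.
The 8 across and the 14 down share only 5, so R2C1 = 5.
Given what's placed, R2C3 must be 1 to fit the 8 across and 4 down.
R1C1 = 14 − 5 = 9 completes the 14 down.
R1C3 = 4 − 1 = 3 completes the 4 down.
R2C2 = 8 − 6 = 2 completes the 8 across.
R1C2 = 16 − 12 = 4 completes the 16 across.

9 4 3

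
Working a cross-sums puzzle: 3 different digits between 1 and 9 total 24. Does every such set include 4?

No

The only way to make 24 from 3 distinct digits is {7,8,9}, which does not contain 4.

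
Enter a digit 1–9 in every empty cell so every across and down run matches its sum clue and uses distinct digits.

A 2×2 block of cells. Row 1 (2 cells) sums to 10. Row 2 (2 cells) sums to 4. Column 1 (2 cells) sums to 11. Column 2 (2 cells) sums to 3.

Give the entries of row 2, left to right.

4 in 2 cells must be {1,3}; 3 in 2 cells must be {1,2}.
The 4 across and the 11 down share only 3, so (2,1) = 3.
(2,2) = 4 − 3 = 1 completes the 4 across.
(1,1) = 11 − 3 = 8 completes the 11 down.
(1,2) = 10 − 8 = 2 completes the 10 across.

3 1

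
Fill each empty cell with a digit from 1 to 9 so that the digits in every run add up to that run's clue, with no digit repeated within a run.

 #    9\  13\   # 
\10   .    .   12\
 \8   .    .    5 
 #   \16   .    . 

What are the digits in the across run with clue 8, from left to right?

16 in 2 cells must be {7,9}.
R3C3 = 12 − 5 = 7 completes the 12 down.
R3C2 = 16 − 7 = 9 completes the 16 across.
Given what's placed, R2C2 must be 1 to fit the 8 across and 13 down.
R1C2 = 13 − 10 = 3 completes the 13 down.
R2C1 = 8 − 6 = 2 completes the 8 across.
R1C1 = 10 − 3 = 7 completes the 10 across.

2 1 5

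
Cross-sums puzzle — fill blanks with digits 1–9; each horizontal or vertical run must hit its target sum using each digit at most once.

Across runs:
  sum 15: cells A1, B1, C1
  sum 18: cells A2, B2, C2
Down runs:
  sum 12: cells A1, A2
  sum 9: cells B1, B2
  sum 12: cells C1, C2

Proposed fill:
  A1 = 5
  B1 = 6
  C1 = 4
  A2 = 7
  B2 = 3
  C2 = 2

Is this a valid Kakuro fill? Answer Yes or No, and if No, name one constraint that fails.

No — the down run C1–C2 sums to 6, not 12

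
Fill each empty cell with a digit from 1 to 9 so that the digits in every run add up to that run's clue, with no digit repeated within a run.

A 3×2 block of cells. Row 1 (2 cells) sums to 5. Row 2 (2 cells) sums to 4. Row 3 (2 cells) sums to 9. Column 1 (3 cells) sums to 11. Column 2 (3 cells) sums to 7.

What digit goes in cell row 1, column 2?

4

4 in 2 cells must be {1,3}; 7 in 3 cells must be {1,2,4}.
The 4 across and the 7 down share only 1, so (2,2) = 1.
(2,1) = 4 − 1 = 3 completes the 4 across.
Nothing is forced directly, so branch on (1,1), whose candidates are 1 or 2. If (1,1) = 2: then (1,2) would have to be in {3} for the 5 across but in {2,4} for the 7 down — contradiction. So (1,1) = 1.
(1,2) = 5 − 1 = 4 completes the 5 across.
(3,1) = 11 − 4 = 7 completes the 11 down.
(3,2) = 9 − 7 = 2 completes the 9 across.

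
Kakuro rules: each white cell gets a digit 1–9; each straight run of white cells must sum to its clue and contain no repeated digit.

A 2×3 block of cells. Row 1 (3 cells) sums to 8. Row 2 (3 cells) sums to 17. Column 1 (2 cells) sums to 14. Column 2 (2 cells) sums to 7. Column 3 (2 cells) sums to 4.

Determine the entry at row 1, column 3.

4 in 2 cells must be {1,3}.
The 8 across and the 14 down share only 5, so (1,1) = 5.
Given what's placed, (1,3) must be 1 to fit the 8 across and 4 down.
(2,1) = 14 − 5 = 9 completes the 14 down.
(2,3) = 4 − 1 = 3 completes the 4 down.
(1,2) = 8 − 6 = 2 completes the 8 across.
(2,2) = 17 − 12 = 5 completes the 17 across.

1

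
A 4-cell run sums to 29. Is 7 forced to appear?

Yes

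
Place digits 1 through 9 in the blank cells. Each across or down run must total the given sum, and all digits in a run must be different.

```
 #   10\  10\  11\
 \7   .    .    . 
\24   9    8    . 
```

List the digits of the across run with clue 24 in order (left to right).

9, 8, 7

7 in 3 cells must be {1,2,4}; 24 in 3 cells must be {7,8,9}.
R1C1 = 10 − 9 = 1 completes the 10 down.
R1C2 = 10 − 8 = 2 completes the 10 down.
R1C3 = 7 − 3 = 4 completes the 7 across.
R2C3 = 24 − 17 = 7 completes the 24 across.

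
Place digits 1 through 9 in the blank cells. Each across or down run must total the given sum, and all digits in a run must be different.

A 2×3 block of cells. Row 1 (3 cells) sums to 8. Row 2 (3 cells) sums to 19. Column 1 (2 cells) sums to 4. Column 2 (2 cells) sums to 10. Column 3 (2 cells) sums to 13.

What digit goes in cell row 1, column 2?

3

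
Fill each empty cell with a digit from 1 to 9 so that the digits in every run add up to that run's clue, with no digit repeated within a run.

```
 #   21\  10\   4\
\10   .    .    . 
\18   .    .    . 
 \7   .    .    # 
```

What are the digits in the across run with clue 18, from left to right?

8, 7, 3

4 in 2 cells must be {1,3}.
Nothing is forced directly, so branch on R1C3, whose candidates are 1 or 3. If R1C3 = 3: that forces R2C3 = 1, after which R2C2 would have to be in {8,9} for the 18 across but in {1,2,3,4,5,6,7} for the 10 down — contradiction. So R1C3 = 1.
R2C3 = 4 − 1 = 3 completes the 4 down.
Nothing is forced directly, so branch on R2C2, whose candidates are 6 or 7. If R2C2 = 6: that forces R1C2 = 3, R2C1 = 9, R3C2 = 1, after which R1C1 would have to be in {6} for the 10 across but in {4,5,7,8} for the 21 down — contradiction. So R2C2 = 7.
R1C2 = 2: the only remaining digit allowed by both the 10 across and the 10 down.
R2C1 = 18 − 10 = 8 completes the 18 across.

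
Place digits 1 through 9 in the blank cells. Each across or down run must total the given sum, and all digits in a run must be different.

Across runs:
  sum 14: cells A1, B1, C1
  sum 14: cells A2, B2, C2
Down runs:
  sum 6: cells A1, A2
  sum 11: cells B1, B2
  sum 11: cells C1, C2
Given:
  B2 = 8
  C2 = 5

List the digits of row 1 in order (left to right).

5, 3, 6

B1 = 11 − 8 = 3 completes the 11 down.
C1 = 11 − 5 = 6 completes the 11 down.
A2 = 14 − 13 = 1 completes the 14 across.
A1 = 14 − 9 = 5 completes the 14 across.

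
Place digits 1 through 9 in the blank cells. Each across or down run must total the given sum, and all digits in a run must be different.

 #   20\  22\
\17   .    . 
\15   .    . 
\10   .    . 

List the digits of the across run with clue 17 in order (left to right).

8, 9

17 in 2 cells must be {8,9}.
Nothing is forced directly, so branch on R1C1, whose candidates are 8 or 9. If R1C1 = 9: that forces R1C2 = 8, R2C2 = 9, after which R3C2 would have to be in {1,2,3,4,6,7,8,9} for the 10 across but in {5} for the 22 down — contradiction. So R1C1 = 8.
R1C2 = 17 − 8 = 9 completes the 17 across.
Nothing is forced directly, so branch on R2C1, whose candidates are 7 or 9. If R2C1 = 7: that forces R2C2 = 8, after which R3C1 would have to be in {1,2,3,4,6,7,8,9} for the 10 across but in {5} for the 20 down — contradiction. So R2C1 = 9.
R2C2 = 15 − 9 = 6 completes the 15 across.
R3C1 = 20 − 17 = 3 completes the 20 down.
R3C2 = 10 − 3 = 7 completes the 10 across.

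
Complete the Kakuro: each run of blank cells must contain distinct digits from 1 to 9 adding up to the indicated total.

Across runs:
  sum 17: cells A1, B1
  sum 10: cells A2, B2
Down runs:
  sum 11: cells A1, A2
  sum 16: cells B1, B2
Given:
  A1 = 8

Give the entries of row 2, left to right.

17 in 2 cells must be {8,9}; 16 in 2 cells must be {7,9}.
B1 = 17 − 8 = 9 completes the 17 across.
A2 = 11 − 8 = 3 completes the 11 down.
B2 = 10 − 3 = 7 completes the 10 across.

3 7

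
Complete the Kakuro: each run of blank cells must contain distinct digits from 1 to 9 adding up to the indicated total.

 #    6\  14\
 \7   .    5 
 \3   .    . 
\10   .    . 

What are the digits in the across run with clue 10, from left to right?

3 in 2 cells must be {1,2}; 6 in 3 cells must be {1,2,3}.
R1C1 = 7 − 5 = 2 completes the 7 across.
Given what's placed, R2C1 must be 1 to fit the 3 across and 6 down.
R2C2 = 3 − 1 = 2 completes the 3 across.
R3C1 = 6 − 3 = 3 completes the 6 down.
R3C2 = 10 − 3 = 7 completes the 10 across.

3, 7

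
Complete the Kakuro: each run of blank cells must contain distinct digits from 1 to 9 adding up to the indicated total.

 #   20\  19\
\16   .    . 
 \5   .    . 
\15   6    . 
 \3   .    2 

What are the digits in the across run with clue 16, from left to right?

9 7

16 in 2 cells must be {7,9}; 3 in 2 cells must be {1,2}.
R3C2 = 15 − 6 = 9 completes the 15 across.
R4C1 = 3 − 2 = 1 completes the 3 across.
Given what's placed, R1C1 must be 9 to fit the 16 across and 20 down.
R1C2 = 16 − 9 = 7 completes the 16 across.
R2C1 = 20 − 16 = 4 completes the 20 down.
R2C2 = 5 − 4 = 1 completes the 5 across.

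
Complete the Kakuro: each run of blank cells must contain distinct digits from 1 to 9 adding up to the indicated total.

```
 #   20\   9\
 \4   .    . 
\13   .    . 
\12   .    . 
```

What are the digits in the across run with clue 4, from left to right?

3 1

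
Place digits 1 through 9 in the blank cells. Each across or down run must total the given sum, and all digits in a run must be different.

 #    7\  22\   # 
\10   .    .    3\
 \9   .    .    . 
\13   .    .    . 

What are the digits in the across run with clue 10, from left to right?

1 9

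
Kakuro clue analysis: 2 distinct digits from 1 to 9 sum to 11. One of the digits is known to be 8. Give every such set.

{3,8}

2 distinct digits from 1–9 sum between 3 and 17.
Keeping only sets containing 8.
Only one set works: {3,8}.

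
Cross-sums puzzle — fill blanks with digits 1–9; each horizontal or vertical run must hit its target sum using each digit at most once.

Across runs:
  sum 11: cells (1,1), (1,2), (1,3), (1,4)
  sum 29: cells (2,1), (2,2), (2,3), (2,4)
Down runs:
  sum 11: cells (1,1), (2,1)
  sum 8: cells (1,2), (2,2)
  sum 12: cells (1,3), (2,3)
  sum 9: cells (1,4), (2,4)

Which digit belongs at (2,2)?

5

11 in 4 cells must be {1,2,3,5}; 29 in 4 cells must be {5,7,8,9}.
Nothing is forced directly, so branch on (2,4), whose candidates are 5 or 7 or 8. If (2,4) = 5: then (1,4) would have to be in {1,2,3,5} for the 11 across but in {4} for the 9 down — contradiction. If (2,4) = 7: that forces (1,4) = 2, (2,2) = 5, (1,2) = 3, (1,3) = 5, after which (2,3) would have to be in {8,9} for the 29 across but in {7} for the 12 down — contradiction. So (2,4) = 8.
(1,4) = 9 − 8 = 1 completes the 9 down.
Nothing is forced directly, so branch on (2,2), whose candidates are 5 or 7. If (2,2) = 7: then (1,2) would have to be in {2,3,5} for the 11 across but in {1} for the 8 down — contradiction. So (2,2) = 5.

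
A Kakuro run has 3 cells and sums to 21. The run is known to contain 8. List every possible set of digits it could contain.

3 distinct digits from 1–9 sum between 6 and 24.
Keeping only sets containing 8.

{4,8,9}; {6,7,8}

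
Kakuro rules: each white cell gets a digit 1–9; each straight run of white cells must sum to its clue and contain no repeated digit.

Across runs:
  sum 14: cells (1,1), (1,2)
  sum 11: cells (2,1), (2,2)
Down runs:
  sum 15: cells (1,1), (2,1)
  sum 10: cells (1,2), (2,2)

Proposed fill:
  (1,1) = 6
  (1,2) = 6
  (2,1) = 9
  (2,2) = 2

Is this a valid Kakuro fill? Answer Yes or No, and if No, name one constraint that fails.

No — the across run (1,1)–(1,2) sums to 12, not 14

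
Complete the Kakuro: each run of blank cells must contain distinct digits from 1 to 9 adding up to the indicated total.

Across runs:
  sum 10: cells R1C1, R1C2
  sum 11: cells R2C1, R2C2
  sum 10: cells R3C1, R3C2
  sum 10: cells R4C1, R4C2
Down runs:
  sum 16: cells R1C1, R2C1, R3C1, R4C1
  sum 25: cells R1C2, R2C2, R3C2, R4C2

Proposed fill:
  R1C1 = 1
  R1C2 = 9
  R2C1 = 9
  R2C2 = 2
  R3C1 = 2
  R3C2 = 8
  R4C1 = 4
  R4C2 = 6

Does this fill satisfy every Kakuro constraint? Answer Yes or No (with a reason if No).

Across: 1+9=10; 9+2=11; 2+8=10; 4+6=10. Down: 1+9+2+4=16; 9+2+8+6=25. No digit repeats within any run.

Yes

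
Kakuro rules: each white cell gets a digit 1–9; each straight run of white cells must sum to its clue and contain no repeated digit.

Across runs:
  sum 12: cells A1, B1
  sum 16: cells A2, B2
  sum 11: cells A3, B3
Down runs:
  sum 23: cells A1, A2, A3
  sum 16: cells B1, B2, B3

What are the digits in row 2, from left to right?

9 7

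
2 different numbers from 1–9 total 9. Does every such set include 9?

No

Counterexample: {1,8} sums to 9 without using 9.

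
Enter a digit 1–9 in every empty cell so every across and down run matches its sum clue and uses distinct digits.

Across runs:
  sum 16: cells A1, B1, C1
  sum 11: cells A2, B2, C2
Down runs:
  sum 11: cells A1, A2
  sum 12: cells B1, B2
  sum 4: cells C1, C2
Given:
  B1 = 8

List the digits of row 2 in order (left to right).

6, 4, 1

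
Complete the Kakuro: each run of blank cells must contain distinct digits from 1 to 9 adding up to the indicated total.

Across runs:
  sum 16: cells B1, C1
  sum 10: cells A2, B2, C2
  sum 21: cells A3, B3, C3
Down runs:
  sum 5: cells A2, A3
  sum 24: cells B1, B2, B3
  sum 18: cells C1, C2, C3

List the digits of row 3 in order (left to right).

4 8 9

16 in 2 cells must be {7,9}; 24 in 3 cells must be {7,8,9}.
Only 7 fits B2 under both its across sum 10 and down sum 24.
The 21 across and the 5 down share only 4, so A3 = 4.
B1 = 9: the only remaining digit allowed by both the 16 across and the 24 down.
C1 = 16 − 9 = 7 completes the 16 across.
A2 = 5 − 4 = 1 completes the 5 down.
C2 = 10 − 8 = 2 completes the 10 across.
B3 = 24 − 16 = 8 completes the 24 down.
C3 = 21 − 12 = 9 completes the 21 across.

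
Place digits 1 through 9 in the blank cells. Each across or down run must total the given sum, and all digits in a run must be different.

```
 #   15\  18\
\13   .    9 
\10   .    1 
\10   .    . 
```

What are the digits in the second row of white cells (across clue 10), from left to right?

9 1

R1C1 = 13 − 9 = 4 completes the 13 across.
R2C1 = 10 − 1 = 9 completes the 10 across.
R3C1 = 15 − 13 = 2 completes the 15 down.
R3C2 = 10 − 2 = 8 completes the 10 across.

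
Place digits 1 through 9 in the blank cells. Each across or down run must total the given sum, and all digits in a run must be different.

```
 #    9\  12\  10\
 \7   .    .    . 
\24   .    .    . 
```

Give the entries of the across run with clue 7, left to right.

2 4 1

7 in 3 cells must be {1,2,4}; 24 in 3 cells must be {7,8,9}.
The 7 across and the 12 down share only 4, so R1C2 = 4.
R2C2 = 12 − 4 = 8 completes the 12 down.
Given what's placed, R2C1 must be 7 to fit the 24 across and 9 down.
R2C3 = 24 − 15 = 9 completes the 24 across.
R1C1 = 9 − 7 = 2 completes the 9 down.
R1C3 = 7 − 6 = 1 completes the 7 across.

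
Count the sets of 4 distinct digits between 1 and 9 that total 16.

4 distinct digits from 1–9 sum between 10 and 30.

8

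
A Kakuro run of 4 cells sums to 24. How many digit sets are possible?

8

4 distinct digits from 1–9 sum between 10 and 30.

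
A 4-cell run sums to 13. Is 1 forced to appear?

Yes

Every partition of 13 into 4 distinct digits includes 1: {1,2,3,7}, {1,2,4,6}, {1,3,4,5}.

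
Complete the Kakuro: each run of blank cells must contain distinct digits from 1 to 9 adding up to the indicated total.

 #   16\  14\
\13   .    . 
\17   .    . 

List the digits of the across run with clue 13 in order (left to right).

7 6

17 in 2 cells must be {8,9}; 16 in 2 cells must be {7,9}.
The 17 across and the 16 down share only 9, so R2C1 = 9.
R2C2 = 17 − 9 = 8 completes the 17 across.
R1C1 = 16 − 9 = 7 completes the 16 down.
R1C2 = 13 − 7 = 6 completes the 13 across.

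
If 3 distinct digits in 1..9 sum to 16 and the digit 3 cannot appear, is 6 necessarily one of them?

Counterexample: {1,7,8} sums to 16 under that restriction without using 6.

No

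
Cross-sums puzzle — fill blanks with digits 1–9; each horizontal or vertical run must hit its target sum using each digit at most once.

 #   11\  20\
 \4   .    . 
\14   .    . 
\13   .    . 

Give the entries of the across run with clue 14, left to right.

6 8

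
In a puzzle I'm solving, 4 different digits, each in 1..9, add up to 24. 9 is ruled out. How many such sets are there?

2

4 distinct digits from 1–9 sum between 10 and 30.
Dropping sets that contain 9.
Enumerating: {3,6,7,8}, {4,5,7,8}.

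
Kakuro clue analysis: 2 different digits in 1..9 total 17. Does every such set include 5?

No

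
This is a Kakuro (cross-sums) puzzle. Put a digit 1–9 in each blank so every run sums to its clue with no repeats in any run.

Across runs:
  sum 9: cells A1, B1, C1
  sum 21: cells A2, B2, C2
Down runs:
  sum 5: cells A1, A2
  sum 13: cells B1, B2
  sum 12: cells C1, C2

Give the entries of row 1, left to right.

1 5 3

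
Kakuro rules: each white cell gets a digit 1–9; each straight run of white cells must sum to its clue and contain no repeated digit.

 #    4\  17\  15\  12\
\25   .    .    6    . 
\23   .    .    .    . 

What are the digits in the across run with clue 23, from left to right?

4 in 2 cells must be {1,3}; 17 in 2 cells must be {8,9}.
R1C1 = 3: the only remaining digit allowed by both the 25 across and the 4 down.
Given what's placed, R1C2 must be 9 to fit the 25 across and 17 down.
R1C4 = 25 − 18 = 7 completes the 25 across.
R2C1 = 4 − 3 = 1 completes the 4 down.
R2C2 = 17 − 9 = 8 completes the 17 down.
R2C3 = 15 − 6 = 9 completes the 15 down.
R2C4 = 23 − 18 = 5 completes the 23 across.

1 8 9 5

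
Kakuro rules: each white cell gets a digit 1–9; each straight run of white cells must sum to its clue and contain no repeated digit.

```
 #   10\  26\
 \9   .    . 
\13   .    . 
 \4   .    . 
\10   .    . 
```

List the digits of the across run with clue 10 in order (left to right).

4 in 2 cells must be {1,3}; 10 in 4 cells must be {1,2,3,4}.
Only 4 fits R2C1 under both its across sum 13 and down sum 10.
R2C2 = 13 − 4 = 9 completes the 13 across.
Given what's placed, R3C2 must be 3 to fit the 4 across and 26 down.
R3C1 = 4 − 3 = 1 completes the 4 across.
No cell is forced outright now. R1C1 can only be 2 or 3 (the digits allowed by both its 9 across and its 10 down). If R1C1 = 2: then R1C2 would have to be in {7} for the 9 across but in {6,8} for the 26 down — contradiction. So R1C1 = 3.
R1C2 = 9 − 3 = 6 completes the 9 across.
R4C1 = 10 − 8 = 2 completes the 10 down.
R4C2 = 10 − 2 = 8 completes the 10 across.

2 8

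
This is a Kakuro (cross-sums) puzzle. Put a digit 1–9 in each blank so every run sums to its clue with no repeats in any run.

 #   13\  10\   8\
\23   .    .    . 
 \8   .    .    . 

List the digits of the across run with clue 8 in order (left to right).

5 1 2

23 in 3 cells must be {6,8,9}.
The 23 across and the 8 down share only 6, so R1C3 = 6.
R2C3 = 8 − 6 = 2 completes the 8 down.
Given what's placed, R2C1 must be 5 to fit the 8 across and 13 down.
R2C2 = 8 − 7 = 1 completes the 8 across.
R1C1 = 13 − 5 = 8 completes the 13 down.
R1C2 = 23 − 14 = 9 completes the 23 across.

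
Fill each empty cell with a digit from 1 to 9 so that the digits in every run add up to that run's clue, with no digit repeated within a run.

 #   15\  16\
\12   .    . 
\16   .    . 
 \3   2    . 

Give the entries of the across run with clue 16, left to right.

16 in 2 cells must be {7,9}; 3 in 2 cells must be {1,2}.
R3C2 = 3 − 2 = 1 completes the 3 across.
Nothing is forced directly, so branch on R2C1, whose candidates are 7 or 9. If R2C1 = 7: then R1C1 would have to be in {3,4,5,7,8,9} for the 12 across but in {6} for the 15 down — contradiction. So R2C1 = 9.
R1C1 = 15 − 11 = 4 completes the 15 down.
R1C2 = 12 − 4 = 8 completes the 12 across.
R2C2 = 16 − 9 = 7 completes the 16 across.

9 7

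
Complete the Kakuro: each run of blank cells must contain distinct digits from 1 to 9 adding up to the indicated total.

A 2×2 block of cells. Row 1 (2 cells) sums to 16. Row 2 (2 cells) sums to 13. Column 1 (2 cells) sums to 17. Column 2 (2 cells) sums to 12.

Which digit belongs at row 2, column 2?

16 in 2 cells must be {7,9}; 17 in 2 cells must be {8,9}.
The 16 across and the 17 down share only 9, so (1,1) = 9.
(1,2) = 16 − 9 = 7 completes the 16 across.
(2,1) = 17 − 9 = 8 completes the 17 down.
(2,2) = 13 − 8 = 5 completes the 13 across.

5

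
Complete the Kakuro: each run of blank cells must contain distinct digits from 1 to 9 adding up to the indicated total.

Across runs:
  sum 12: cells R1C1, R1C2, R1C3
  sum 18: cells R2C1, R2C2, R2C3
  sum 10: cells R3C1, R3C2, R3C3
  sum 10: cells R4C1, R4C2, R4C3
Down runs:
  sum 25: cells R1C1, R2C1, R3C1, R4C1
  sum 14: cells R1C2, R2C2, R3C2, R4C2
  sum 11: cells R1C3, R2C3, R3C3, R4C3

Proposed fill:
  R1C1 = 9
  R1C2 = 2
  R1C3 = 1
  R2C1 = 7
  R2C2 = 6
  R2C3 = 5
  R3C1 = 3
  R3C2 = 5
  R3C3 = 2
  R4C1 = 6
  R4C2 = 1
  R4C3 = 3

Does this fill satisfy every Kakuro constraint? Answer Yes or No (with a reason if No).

Across: 9+2+1=12; 7+6+5=18; 3+5+2=10; 6+1+3=10. Down: 9+7+3+6=25; 2+6+5+1=14; 1+5+2+3=11. No digit repeats within any run.

Yes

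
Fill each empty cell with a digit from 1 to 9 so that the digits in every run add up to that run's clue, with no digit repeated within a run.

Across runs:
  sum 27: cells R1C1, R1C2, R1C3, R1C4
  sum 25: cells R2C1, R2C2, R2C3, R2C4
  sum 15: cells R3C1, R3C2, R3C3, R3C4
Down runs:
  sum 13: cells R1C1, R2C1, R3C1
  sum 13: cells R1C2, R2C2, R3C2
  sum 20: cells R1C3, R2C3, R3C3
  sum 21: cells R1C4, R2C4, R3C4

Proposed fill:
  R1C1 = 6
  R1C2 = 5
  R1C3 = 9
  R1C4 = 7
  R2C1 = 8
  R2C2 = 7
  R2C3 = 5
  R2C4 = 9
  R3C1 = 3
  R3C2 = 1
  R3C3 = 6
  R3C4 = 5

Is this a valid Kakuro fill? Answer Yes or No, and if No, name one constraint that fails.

No — the across run R2C1–R2C4 sums to 29, not 25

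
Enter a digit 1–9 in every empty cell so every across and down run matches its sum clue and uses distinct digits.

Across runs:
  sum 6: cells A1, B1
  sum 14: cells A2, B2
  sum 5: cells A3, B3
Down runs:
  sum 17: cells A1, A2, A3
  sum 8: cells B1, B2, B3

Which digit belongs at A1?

5

The 14 across and the 8 down share only 5, so B2 = 5.
A2 = 14 − 5 = 9 completes the 14 across.
Nothing is forced directly, so branch on B1, whose candidates are 1 or 2. If B1 = 2: then A1 would have to be in {4} for the 6 across but in {1,2,3,5,6,7} for the 17 down — contradiction. So B1 = 1.
A1 = 6 − 1 = 5 completes the 6 across.
A3 = 17 − 14 = 3 completes the 17 down.
B3 = 5 − 3 = 2 completes the 5 across.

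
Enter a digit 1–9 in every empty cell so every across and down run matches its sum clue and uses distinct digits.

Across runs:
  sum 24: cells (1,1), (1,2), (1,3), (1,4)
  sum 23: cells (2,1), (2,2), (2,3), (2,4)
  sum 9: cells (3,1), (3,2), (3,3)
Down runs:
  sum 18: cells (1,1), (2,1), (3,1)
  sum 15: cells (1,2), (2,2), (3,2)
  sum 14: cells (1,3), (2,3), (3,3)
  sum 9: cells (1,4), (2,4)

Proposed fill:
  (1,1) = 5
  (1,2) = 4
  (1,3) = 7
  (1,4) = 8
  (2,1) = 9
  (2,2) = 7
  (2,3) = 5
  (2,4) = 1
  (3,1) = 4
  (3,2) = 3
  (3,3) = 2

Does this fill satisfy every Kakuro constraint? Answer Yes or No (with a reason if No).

No — the across run (2,1)–(2,4) sums to 22, not 23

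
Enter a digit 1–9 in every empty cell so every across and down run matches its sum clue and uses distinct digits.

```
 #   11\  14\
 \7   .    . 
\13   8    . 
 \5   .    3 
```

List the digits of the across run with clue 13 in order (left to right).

8 5

R2C2 = 13 − 8 = 5 completes the 13 across.
R3C1 = 5 − 3 = 2 completes the 5 across.
R1C1 = 11 − 10 = 1 completes the 11 down.
R1C2 = 7 − 1 = 6 completes the 7 across.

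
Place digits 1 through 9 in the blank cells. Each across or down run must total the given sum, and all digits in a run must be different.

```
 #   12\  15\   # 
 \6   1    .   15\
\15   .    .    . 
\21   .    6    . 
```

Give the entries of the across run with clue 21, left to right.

R1C2 = 6 − 1 = 5 completes the 6 across.
R2C2 = 15 − 11 = 4 completes the 15 down.
Nothing is forced directly, so branch on R3C1, whose candidates are 7 or 8. If R3C1 = 7: then R2C1 would have to be in {2,3,5,6,8,9} for the 15 across but in {4} for the 12 down — contradiction. So R3C1 = 8.
R2C1 = 12 − 9 = 3 completes the 12 down.
R2C3 = 15 − 7 = 8 completes the 15 across.
R3C3 = 21 − 14 = 7 completes the 21 across.

8 6 7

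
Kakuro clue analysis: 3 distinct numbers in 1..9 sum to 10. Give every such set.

3 distinct digits from 1–9 sum between 6 and 24.

{1,2,7}; {1,3,6}; {1,4,5}; {2,3,5}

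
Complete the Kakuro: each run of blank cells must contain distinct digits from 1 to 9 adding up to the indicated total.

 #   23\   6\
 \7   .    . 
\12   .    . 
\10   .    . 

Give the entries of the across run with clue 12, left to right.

9 3

23 in 3 cells must be {6,8,9}; 6 in 3 cells must be {1,2,3}.
The 7 across and the 23 down share only 6, so R1C1 = 6.
R1C2 = 7 − 6 = 1 completes the 7 across.
Given what's placed, R2C2 must be 3 to fit the 12 across and 6 down.
R3C2 = 6 − 4 = 2 completes the 6 down.
R2C1 = 12 − 3 = 9 completes the 12 across.
R3C1 = 10 − 2 = 8 completes the 10 across.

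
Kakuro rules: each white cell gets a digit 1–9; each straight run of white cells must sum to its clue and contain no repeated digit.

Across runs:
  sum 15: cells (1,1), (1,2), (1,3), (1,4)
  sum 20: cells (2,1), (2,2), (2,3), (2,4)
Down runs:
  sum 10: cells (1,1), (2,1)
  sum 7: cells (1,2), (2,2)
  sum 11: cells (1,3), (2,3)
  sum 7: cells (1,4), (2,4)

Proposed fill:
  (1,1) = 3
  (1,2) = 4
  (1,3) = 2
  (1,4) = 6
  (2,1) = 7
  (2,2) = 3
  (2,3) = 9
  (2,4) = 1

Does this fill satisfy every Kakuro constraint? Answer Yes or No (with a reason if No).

Yes

Across: 3+4+2+6=15; 7+3+9+1=20. Down: 3+7=10; 4+3=7; 2+9=11; 6+1=7. No digit repeats within any run.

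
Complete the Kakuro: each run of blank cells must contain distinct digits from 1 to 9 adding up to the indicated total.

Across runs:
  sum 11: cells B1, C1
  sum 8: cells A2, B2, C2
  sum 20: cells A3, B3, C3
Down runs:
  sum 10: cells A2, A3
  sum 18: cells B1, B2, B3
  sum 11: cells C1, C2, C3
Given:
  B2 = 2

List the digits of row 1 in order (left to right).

Given what's placed, A2 must be 1 to fit the 8 across and 10 down.
C2 = 8 − 3 = 5 completes the 8 across.
A3 = 10 − 1 = 9 completes the 10 down.
Given what's placed, B3 must be 7 to fit the 20 across and 18 down.
C3 = 20 − 16 = 4 completes the 20 across.
B1 = 18 − 9 = 9 completes the 18 down.
C1 = 11 − 9 = 2 completes the 11 across.

9 2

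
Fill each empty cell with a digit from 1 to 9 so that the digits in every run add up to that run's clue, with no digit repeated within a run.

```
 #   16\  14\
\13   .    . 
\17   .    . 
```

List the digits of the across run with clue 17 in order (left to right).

17 in 2 cells must be {8,9}; 16 in 2 cells must be {7,9}.
The 17 across and the 16 down share only 9, so R2C1 = 9.
R2C2 = 17 − 9 = 8 completes the 17 across.
R1C1 = 16 − 9 = 7 completes the 16 down.
R1C2 = 13 − 7 = 6 completes the 13 across.

9 8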